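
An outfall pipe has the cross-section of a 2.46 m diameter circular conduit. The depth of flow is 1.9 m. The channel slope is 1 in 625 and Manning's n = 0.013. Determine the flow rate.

Q = 9.97 m³/s

For a circular section of diameter D = 2.46 m at depth y = 1.9 m, the central angle is θ = 2 arccos(1 − 2y/D) = 4.294 rad. Then A = (D²/8)(θ − sin θ) = 3.939 m² and P = Dθ/2 = 5.281 m.
Hydraulic radius R = A/P = 3.939/5.281 = 0.7459 m.
Manning's equation: Q = (1/n) A R^(2/3) S^(1/2) = (1/0.013) × 3.939 × 0.7459^(2/3) × 0.0016^(1/2) = 9.97 m³/s.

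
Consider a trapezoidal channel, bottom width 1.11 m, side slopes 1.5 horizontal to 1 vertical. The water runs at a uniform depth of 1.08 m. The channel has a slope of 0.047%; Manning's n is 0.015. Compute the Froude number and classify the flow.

subcritical

With bottom width b = 1.11 m and side slope z = 1.5: A = (b + zy)y = (1.11 + 1.5×1.08)×1.08 = 2.948 m²; P = b + 2y√(1+z²) = 1.11 + 2×1.08×1.803 = 5.004 m.
Hydraulic radius R = A/P = 2.948/5.004 = 0.5892 m.
V = (1/n) R^(2/3) √S = (1/0.015) × 0.5892^(2/3) × √0.00047 = 1.016 m/s. Hydraulic depth D_h = A/T = 2.948/4.35 = 0.6778 m.
Froude number Fr = V/√(g·D_h) = 1.016/√(9.81×0.6778) = 0.394, which is less than 1, so the flow is subcritical.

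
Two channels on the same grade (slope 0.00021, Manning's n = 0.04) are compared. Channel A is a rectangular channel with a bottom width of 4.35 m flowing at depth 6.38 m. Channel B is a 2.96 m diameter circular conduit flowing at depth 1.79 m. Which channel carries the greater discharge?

Channel A: Flow area A = b·y = 4.35 × 6.38 = 27.75 m². Wetted perimeter P = b + 2y = 4.35 + 2×6.38 = 17.11 m. Hydraulic radius R = A/P = 27.75/17.11 = 1.622 m. Q_A = (1/0.04)·27.75·1.622^(2/3)·√0.00021 = 13.88 m³/s.
Channel B: For a circular section of diameter D = 2.96 m at depth y = 1.79 m, the central angle is θ = 2 arccos(1 − 2y/D) = 3.564 rad. Then A = (D²/8)(θ − sin θ) = 4.352 m² and P = Dθ/2 = 5.274 m. Hydraulic radius R = A/P = 4.352/5.274 = 0.8251 m. Q_B = (1/0.04)·4.352·0.8251^(2/3)·√0.00021 = 1.387 m³/s.
Q_A = 13.88 m³/s vs Q_B = 1.387 m³/s, so channel A carries more.

channel A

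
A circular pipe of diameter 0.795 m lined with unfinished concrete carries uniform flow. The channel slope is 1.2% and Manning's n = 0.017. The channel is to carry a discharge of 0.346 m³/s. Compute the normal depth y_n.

Manning's equation rearranged: A R^(2/3) = nQ / (1·√S) = 0.017 × 0.346 / (√0.012) = 0.0537.
At y = 0.347 m: A R^(2/3) = 0.0667 — over.
At y = 0.252 m: A R^(2/3) = 0.03681 — short.
At y = 0.308 m: A R^(2/3) = 0.05372 — close enough.

y_n = 0.308 m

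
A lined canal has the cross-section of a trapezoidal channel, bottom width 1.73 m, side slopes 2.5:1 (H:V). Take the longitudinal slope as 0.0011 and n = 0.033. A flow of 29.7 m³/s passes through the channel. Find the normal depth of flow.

Manning's equation rearranged: A R^(2/3) = nQ / (1·√S) = 0.033 × 29.7 / (√0.0011) = 29.55.
Trying y = 2.08 m: A R^(2/3) = 15.5 — low.
Trying y = 3.48 m: A R^(2/3) = 53.17 — high.
Trying y = 2.73 m: A R^(2/3) = 29.52 — ≈ 29.55.

y_n = 2.73 m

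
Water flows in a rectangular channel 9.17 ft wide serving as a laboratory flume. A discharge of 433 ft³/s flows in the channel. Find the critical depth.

y_c = 4.11 ft

For a rectangular channel, critical depth y_c = (q²/g)^(1/3) where q = Q/b = 433/9.17 = 47.22 ft²/s.
So y_c = (47.22²/32.2)^(1/3) = 4.11 ft.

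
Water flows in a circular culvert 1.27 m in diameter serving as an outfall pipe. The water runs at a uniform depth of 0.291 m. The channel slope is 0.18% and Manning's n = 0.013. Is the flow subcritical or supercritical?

For a circular section of diameter D = 1.27 m at depth y = 0.291 m, the central angle is θ = 2 arccos(1 − 2y/D) = 1.997 rad. Then A = (D²/8)(θ − sin θ) = 0.2189 m² and P = Dθ/2 = 1.268 m.
Hydraulic radius R = A/P = 0.2189/1.268 = 0.1727 m.
V = (1/n) R^(2/3) √S = (1/0.013) × 0.1727^(2/3) × √0.0018 = 1.012 m/s. Hydraulic depth D_h = A/T = 0.2189/1.067 = 0.2051 m.
Froude number Fr = V/√(g·D_h) = 1.012/√(9.81×0.2051) = 0.713, which is less than 1, so the flow is subcritical.

subcritical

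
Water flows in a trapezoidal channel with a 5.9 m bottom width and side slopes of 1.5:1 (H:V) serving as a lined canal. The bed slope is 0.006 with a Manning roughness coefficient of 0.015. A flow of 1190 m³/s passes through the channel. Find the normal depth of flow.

Manning's equation rearranged: A R^(2/3) = nQ / (1·√S) = 0.015 × 1190 / (√0.006) = 230.4.
Try y = 5.48 m: A R^(2/3) = 161.5 — too small.
Try y = 7.38 m: A R^(2/3) = 307.8 — too large.
Try y = 6.47 m: A R^(2/3) = 230.7 — close enough.

y_n = 6.47 m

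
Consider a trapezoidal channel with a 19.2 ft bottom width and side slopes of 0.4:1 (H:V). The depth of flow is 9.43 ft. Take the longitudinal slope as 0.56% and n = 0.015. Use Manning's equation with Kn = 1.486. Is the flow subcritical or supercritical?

With bottom width b = 19.2 ft and side slope z = 0.4: A = (b + zy)y = (19.2 + 0.4×9.43)×9.43 = 216.6 ft²; P = b + 2y√(1+z²) = 19.2 + 2×9.43×1.077 = 39.51 ft.
Hydraulic radius R = A/P = 216.6/39.51 = 5.482 ft.
V = (1.486/n) R^(2/3) √S = (1.486/0.015) × 5.482^(2/3) × √0.0056 = 23.05 ft/s. Hydraulic depth D_h = A/T = 216.6/26.74 = 8.1 ft.
Froude number Fr = V/√(g·D_h) = 23.05/√(32.2×8.1) = 1.43, which is greater than 1, so the flow is supercritical.

supercritical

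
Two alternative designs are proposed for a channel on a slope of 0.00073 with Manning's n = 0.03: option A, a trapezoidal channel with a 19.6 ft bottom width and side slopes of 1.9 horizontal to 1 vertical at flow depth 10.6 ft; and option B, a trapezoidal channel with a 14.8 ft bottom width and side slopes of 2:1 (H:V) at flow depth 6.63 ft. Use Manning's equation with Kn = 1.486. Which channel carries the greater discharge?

Channel A: With bottom width b = 19.6 ft and side slope z = 1.9: A = (b + zy)y = (19.6 + 1.9×10.6)×10.6 = 421.2 ft²; P = b + 2y√(1+z²) = 19.6 + 2×10.6×2.147 = 65.12 ft. Hydraulic radius R = A/P = 421.2/65.12 = 6.469 ft. Q_A = (1.486/0.03)·421.2·6.469^(2/3)·√0.00073 = 1957 ft³/s.
Channel B: With bottom width b = 14.8 ft and side slope z = 2: A = (b + zy)y = (14.8 + 2×6.63)×6.63 = 186 ft²; P = b + 2y√(1+z²) = 14.8 + 2×6.63×2.236 = 44.45 ft. Hydraulic radius R = A/P = 186/44.45 = 4.185 ft. Q_B = (1.486/0.03)·186·4.185^(2/3)·√0.00073 = 646.6 ft³/s.
Q_A = 1957 ft³/s vs Q_B = 646.6 ft³/s, so channel A carries more.

channel A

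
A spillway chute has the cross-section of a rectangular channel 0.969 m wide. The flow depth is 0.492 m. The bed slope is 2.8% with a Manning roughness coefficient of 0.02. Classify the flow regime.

supercritical

Flow area A = b·y = 0.969 × 0.492 = 0.4767 m². Wetted perimeter P = b + 2y = 0.969 + 2×0.492 = 1.953 m.
Hydraulic radius R = A/P = 0.4767/1.953 = 0.2441 m.
V = (1/n) R^(2/3) √S = (1/0.02) × 0.2441^(2/3) × √0.028 = 3.268 m/s. Hydraulic depth D_h = A/T = 0.4767/0.969 = 0.492 m.
Froude number Fr = V/√(g·D_h) = 3.268/√(9.81×0.492) = 1.49, which is greater than 1, so the flow is supercritical.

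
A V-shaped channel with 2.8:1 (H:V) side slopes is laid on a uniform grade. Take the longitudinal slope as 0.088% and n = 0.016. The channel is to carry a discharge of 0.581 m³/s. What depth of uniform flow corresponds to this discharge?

y_n = 0.531 m

Manning's equation rearranged: A R^(2/3) = nQ / (1·√S) = 0.016 × 0.581 / (√0.00088) = 0.3134.
Try y = 0.385 m: A R^(2/3) = 0.1329 — too small.
Try y = 0.622 m: A R^(2/3) = 0.4777 — too large.
Try y = 0.531 m: A R^(2/3) = 0.3133 — matches.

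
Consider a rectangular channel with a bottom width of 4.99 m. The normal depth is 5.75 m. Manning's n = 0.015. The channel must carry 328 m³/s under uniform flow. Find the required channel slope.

Flow area A = b·y = 4.99 × 5.75 = 28.69 m². Wetted perimeter P = b + 2y = 4.99 + 2×5.75 = 16.49 m.
Hydraulic radius R = A/P = 28.69/16.49 = 1.74 m.
From Manning's equation, S = [nQ / (1 A R^(2/3))]² = [0.015 × 328 / (1 × 28.69 × 1.74^(2/3))]² = 0.014.

S = 0.014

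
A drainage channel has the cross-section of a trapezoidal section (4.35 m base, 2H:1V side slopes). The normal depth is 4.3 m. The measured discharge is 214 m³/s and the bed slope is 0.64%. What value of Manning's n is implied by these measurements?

With bottom width b = 4.35 m and side slope z = 2: A = (b + zy)y = (4.35 + 2×4.3)×4.3 = 55.68 m²; P = b + 2y√(1+z²) = 4.35 + 2×4.3×2.236 = 23.58 m.
Hydraulic radius R = A/P = 55.68/23.58 = 2.362 m.
Rearranging Manning's equation: n = (1/Q) A R^(2/3) S^(1/2) = (1/214) × 55.68 × 2.362^(2/3) × √0.0064 = 0.0369.

n = 0.0369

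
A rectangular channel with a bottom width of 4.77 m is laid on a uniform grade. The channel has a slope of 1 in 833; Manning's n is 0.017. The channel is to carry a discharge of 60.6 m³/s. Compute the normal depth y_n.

y_n = 4.61 m

Manning's equation rearranged: A R^(2/3) = nQ / (1·√S) = 0.017 × 60.6 / (√0.0012) = 29.73.
At y = 3.62 m: A R^(2/3) = 22 — too small.
At y = 5.19 m: A R^(2/3) = 34.35 — too large.
At y = 4.61 m: A R^(2/3) = 29.73 — ≈ 29.73.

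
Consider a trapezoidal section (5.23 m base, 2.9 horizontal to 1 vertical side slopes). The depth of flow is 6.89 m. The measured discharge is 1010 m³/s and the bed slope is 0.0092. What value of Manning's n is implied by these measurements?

With bottom width b = 5.23 m and side slope z = 2.9: A = (b + zy)y = (5.23 + 2.9×6.89)×6.89 = 173.7 m²; P = b + 2y√(1+z²) = 5.23 + 2×6.89×3.068 = 47.5 m.
Hydraulic radius R = A/P = 173.7/47.5 = 3.657 m.
Rearranging Manning's equation: n = (1/Q) A R^(2/3) S^(1/2) = (1/1010) × 173.7 × 3.657^(2/3) × √0.0092 = 0.0392.

n = 0.0392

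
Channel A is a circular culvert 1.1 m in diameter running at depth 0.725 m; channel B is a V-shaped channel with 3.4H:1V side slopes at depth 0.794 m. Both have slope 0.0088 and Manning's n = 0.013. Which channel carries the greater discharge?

channel B

Channel A: For a circular section of diameter D = 1.1 m at depth y = 0.725 m, the central angle is θ = 2 arccos(1 − 2y/D) = 3.789 rad. Then A = (D²/8)(θ − sin θ) = 0.6644 m² and P = Dθ/2 = 2.084 m. Hydraulic radius R = A/P = 0.6644/2.084 = 0.3188 m. Q_A = (1/0.013)·0.6644·0.3188^(2/3)·√0.0088 = 2.237 m³/s.
Channel B: For a triangular section with side slope z = 3.4: A = zy² = 3.4×0.794² = 2.143 m²; P = 2y√(1+z²) = 2×0.794×3.544 = 5.628 m. Hydraulic radius R = A/P = 2.143/5.628 = 0.3809 m. Q_B = (1/0.013)·2.143·0.3809^(2/3)·√0.0088 = 8.127 m³/s.
Q_A = 2.237 m³/s vs Q_B = 8.127 m³/s, so channel B carries more.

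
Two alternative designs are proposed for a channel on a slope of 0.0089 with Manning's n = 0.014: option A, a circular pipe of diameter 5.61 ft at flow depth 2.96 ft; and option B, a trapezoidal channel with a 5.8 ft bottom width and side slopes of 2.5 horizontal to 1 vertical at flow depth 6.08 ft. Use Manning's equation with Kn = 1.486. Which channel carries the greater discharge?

Channel A: For a circular section of diameter D = 5.61 ft at depth y = 2.96 ft, the central angle is θ = 2 arccos(1 − 2y/D) = 3.252 rad. Then A = (D²/8)(θ − sin θ) = 13.23 ft² and P = Dθ/2 = 9.122 ft. Hydraulic radius R = A/P = 13.23/9.122 = 1.45 ft. Q_A = (1.486/0.014)·13.23·1.45^(2/3)·√0.0089 = 169.7 ft³/s.
Channel B: With bottom width b = 5.8 ft and side slope z = 2.5: A = (b + zy)y = (5.8 + 2.5×6.08)×6.08 = 127.7 ft²; P = b + 2y√(1+z²) = 5.8 + 2×6.08×2.693 = 38.54 ft. Hydraulic radius R = A/P = 127.7/38.54 = 3.313 ft. Q_B = (1.486/0.014)·127.7·3.313^(2/3)·√0.0089 = 2841 ft³/s.
Q_A = 169.7 ft³/s vs Q_B = 2841 ft³/s, so channel B carries more.

channel B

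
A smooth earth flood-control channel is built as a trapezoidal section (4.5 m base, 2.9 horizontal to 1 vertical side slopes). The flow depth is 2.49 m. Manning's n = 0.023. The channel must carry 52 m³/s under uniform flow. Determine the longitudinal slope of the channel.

S = 0.000999

With bottom width b = 4.5 m and side slope z = 2.9: A = (b + zy)y = (4.5 + 2.9×2.49)×2.49 = 29.19 m²; P = b + 2y√(1+z²) = 4.5 + 2×2.49×3.068 = 19.78 m.
Hydraulic radius R = A/P = 29.19/19.78 = 1.476 m.
From Manning's equation, S = [nQ / (1 A R^(2/3))]² = [0.023 × 52 / (1 × 29.19 × 1.476^(2/3))]² = 0.000999.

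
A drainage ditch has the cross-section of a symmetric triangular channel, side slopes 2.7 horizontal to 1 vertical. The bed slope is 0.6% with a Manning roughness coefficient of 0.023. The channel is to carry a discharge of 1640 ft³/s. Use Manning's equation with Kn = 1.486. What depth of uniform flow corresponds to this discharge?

y_n = 7.31 ft

Manning's equation rearranged: A R^(2/3) = nQ / (1.486·√S) = 0.023 × 1640 / (1.486 × √0.006) = 327.7.
Try y = 9.19 ft: A R^(2/3) = 603.8 — too large.
Try y = 6.39 ft: A R^(2/3) = 229.1 — too small.
Try y = 7.31 ft: A R^(2/3) = 328 — matches.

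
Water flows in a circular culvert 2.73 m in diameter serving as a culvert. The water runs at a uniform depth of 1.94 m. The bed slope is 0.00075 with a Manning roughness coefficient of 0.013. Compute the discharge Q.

For a circular section of diameter D = 2.73 m at depth y = 1.94 m, the central angle is θ = 2 arccos(1 − 2y/D) = 4.011 rad. Then A = (D²/8)(θ − sin θ) = 4.449 m² and P = Dθ/2 = 5.475 m.
Hydraulic radius R = A/P = 4.449/5.475 = 0.8125 m.
Manning's equation: Q = (1/n) A R^(2/3) S^(1/2) = (1/0.013) × 4.449 × 0.8125^(2/3) × 0.00075^(1/2) = 8.16 m³/s.

Q = 8.16 m³/s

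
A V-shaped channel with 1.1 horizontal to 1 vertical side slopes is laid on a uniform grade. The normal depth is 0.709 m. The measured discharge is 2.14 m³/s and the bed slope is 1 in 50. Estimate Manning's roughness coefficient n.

n = 0.015

For a triangular section with side slope z = 1.1: A = zy² = 1.1×0.709² = 0.5529 m²; P = 2y√(1+z²) = 2×0.709×1.487 = 2.108 m.
Hydraulic radius R = A/P = 0.5529/2.108 = 0.2623 m.
Rearranging Manning's equation: n = (1/Q) A R^(2/3) S^(1/2) = (1/2.14) × 0.5529 × 0.2623^(2/3) × √0.02 = 0.015.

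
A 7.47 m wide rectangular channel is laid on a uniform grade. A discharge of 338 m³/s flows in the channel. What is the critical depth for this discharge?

y_c = 5.93 m

For a rectangular channel, critical depth y_c = (q²/g)^(1/3) where q = Q/b = 338/7.47 = 45.25 m²/s.
So y_c = (45.25²/9.81)^(1/3) = 5.93 m.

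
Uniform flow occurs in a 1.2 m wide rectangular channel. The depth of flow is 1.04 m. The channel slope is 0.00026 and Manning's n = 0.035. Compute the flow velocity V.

Flow area A = b·y = 1.2 × 1.04 = 1.248 m². Wetted perimeter P = b + 2y = 1.2 + 2×1.04 = 3.28 m.
Hydraulic radius R = A/P = 1.248/3.28 = 0.3805 m.
From Manning's equation, V = (1/n) R^(2/3) S^(1/2) = (1/0.035) × 0.3805^(2/3) × 0.00026^(1/2) = 0.242 m/s.

V = 0.242 m/s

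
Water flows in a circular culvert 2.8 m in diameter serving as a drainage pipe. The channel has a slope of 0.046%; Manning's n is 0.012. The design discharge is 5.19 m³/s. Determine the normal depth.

y_n = 1.56 m

Manning's equation rearranged: A R^(2/3) = nQ / (1·√S) = 0.012 × 5.19 / (√0.00046) = 2.904.
Try y = 1.33 m: A R^(2/3) = 2.223 — low.
Try y = 1.79 m: A R^(2/3) = 3.585 — high.
Try y = 1.56 m: A R^(2/3) = 2.903 — matches.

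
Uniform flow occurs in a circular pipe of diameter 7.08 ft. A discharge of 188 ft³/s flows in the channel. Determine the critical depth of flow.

At critical depth, Q² T / (g A³) = 1, i.e. A³/T = Q²/g = 188²/32.2 = 1098.
Try y = 2.69 ft: A³/T = 376.2 — low.
Try y = 4.48 ft: A³/T = 2653 — high.
Try y = 3.56 ft: A³/T = 1101 — matches.

y_c = 3.56 ft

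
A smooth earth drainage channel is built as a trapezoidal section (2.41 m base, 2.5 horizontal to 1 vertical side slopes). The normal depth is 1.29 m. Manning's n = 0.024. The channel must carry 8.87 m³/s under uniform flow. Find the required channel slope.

With bottom width b = 2.41 m and side slope z = 2.5: A = (b + zy)y = (2.41 + 2.5×1.29)×1.29 = 7.269 m²; P = b + 2y√(1+z²) = 2.41 + 2×1.29×2.693 = 9.357 m.
Hydraulic radius R = A/P = 7.269/9.357 = 0.7769 m.
From Manning's equation, S = [nQ / (1 A R^(2/3))]² = [0.024 × 8.87 / (1 × 7.269 × 0.7769^(2/3))]² = 0.0012.

S = 0.0012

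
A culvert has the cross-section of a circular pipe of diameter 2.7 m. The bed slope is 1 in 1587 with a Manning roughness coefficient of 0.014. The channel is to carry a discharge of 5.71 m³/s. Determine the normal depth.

y_n = 1.7 m

Manning's equation rearranged: A R^(2/3) = nQ / (1·√S) = 0.014 × 5.71 / (√0.0006301) = 3.185.
Trying y = 1.17 m: A R^(2/3) = 1.716 — too small.
Trying y = 1.7 m: A R^(2/3) = 3.182 — matches.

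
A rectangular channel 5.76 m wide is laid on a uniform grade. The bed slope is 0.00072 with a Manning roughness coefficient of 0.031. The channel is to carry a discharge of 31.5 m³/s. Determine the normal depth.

Manning's equation rearranged: A R^(2/3) = nQ / (1·√S) = 0.031 × 31.5 / (√0.00072) = 36.39.
Try y = 3.7 m: A R^(2/3) = 29.39 — too small.
Try y = 4.37 m: A R^(2/3) = 36.36 — matches.

y_n = 4.37 m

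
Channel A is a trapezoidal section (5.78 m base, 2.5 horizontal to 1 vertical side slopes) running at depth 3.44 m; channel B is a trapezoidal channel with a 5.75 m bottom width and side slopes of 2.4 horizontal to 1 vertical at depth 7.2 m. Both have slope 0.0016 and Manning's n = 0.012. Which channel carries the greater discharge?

Channel A: With bottom width b = 5.78 m and side slope z = 2.5: A = (b + zy)y = (5.78 + 2.5×3.44)×3.44 = 49.47 m²; P = b + 2y√(1+z²) = 5.78 + 2×3.44×2.693 = 24.3 m. Hydraulic radius R = A/P = 49.47/24.3 = 2.035 m. Q_A = (1/0.012)·49.47·2.035^(2/3)·√0.0016 = 264.8 m³/s.
Channel B: With bottom width b = 5.75 m and side slope z = 2.4: A = (b + zy)y = (5.75 + 2.4×7.2)×7.2 = 165.8 m²; P = b + 2y√(1+z²) = 5.75 + 2×7.2×2.6 = 43.19 m. Hydraulic radius R = A/P = 165.8/43.19 = 3.839 m. Q_B = (1/0.012)·165.8·3.839^(2/3)·√0.0016 = 1355 m³/s.
Q_A = 264.8 m³/s vs Q_B = 1355 m³/s, so channel B carries more.

channel B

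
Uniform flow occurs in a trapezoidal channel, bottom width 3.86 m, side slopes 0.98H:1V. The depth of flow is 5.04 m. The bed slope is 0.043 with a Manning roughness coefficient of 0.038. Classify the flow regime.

With bottom width b = 3.86 m and side slope z = 0.98: A = (b + zy)y = (3.86 + 0.98×5.04)×5.04 = 44.35 m²; P = b + 2y√(1+z²) = 3.86 + 2×5.04×1.4 = 17.97 m.
Hydraulic radius R = A/P = 44.35/17.97 = 2.467 m.
V = (1/n) R^(2/3) √S = (1/0.038) × 2.467^(2/3) × √0.043 = 9.964 m/s. Hydraulic depth D_h = A/T = 44.35/13.74 = 3.228 m.
Froude number Fr = V/√(g·D_h) = 9.964/√(9.81×3.228) = 1.77, which is greater than 1, so the flow is supercritical.

supercritical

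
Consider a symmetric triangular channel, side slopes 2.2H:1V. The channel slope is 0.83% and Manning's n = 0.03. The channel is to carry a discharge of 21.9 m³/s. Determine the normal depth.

Manning's equation rearranged: A R^(2/3) = nQ / (1·√S) = 0.03 × 21.9 / (√0.0083) = 7.212.
Try y = 1.62 m: A R^(2/3) = 4.713 — too small.
Try y = 2.34 m: A R^(2/3) = 12.56 — too large.
Try y = 1.9 m: A R^(2/3) = 7.209 — ≈ 7.212.

y_n = 1.9 m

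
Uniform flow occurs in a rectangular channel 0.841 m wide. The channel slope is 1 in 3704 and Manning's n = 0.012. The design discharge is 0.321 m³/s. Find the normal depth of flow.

y_n = 0.684 m

Manning's equation rearranged: A R^(2/3) = nQ / (1·√S) = 0.012 × 0.321 / (√0.00027) = 0.2344.
Trying y = 0.821 m: A R^(2/3) = 0.2942 — over.
Trying y = 0.573 m: A R^(2/3) = 0.1874 — short.
Trying y = 0.684 m: A R^(2/3) = 0.2346 — ≈ 0.2344.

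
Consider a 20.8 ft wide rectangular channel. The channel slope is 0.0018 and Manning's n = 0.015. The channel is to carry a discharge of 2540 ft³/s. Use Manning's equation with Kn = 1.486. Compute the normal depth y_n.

Manning's equation rearranged: A R^(2/3) = nQ / (1.486·√S) = 0.015 × 2540 / (1.486 × √0.0018) = 604.3.
At y = 11.1 ft: A R^(2/3) = 707.9 — high.
At y = 8.28 ft: A R^(2/3) = 477 — low.
At y = 9.86 ft: A R^(2/3) = 604.6 — close enough.

y_n = 9.86 ft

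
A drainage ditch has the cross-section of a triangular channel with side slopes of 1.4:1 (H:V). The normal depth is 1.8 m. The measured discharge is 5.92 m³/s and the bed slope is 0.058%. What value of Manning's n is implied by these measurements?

For a triangular section with side slope z = 1.4: A = zy² = 1.4×1.8² = 4.536 m²; P = 2y√(1+z²) = 2×1.8×1.72 = 6.194 m.
Hydraulic radius R = A/P = 4.536/6.194 = 0.7324 m.
Rearranging Manning's equation: n = (1/Q) A R^(2/3) S^(1/2) = (1/5.92) × 4.536 × 0.7324^(2/3) × √0.00058 = 0.015.

n = 0.015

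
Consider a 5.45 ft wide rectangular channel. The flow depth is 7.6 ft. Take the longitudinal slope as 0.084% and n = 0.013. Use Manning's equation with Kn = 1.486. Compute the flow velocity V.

Flow area A = b·y = 5.45 × 7.6 = 41.42 ft². Wetted perimeter P = b + 2y = 5.45 + 2×7.6 = 20.65 ft.
Hydraulic radius R = A/P = 41.42/20.65 = 2.006 ft.
From Manning's equation, V = (1.486/n) R^(2/3) S^(1/2) = (1.486/0.013) × 2.006^(2/3) × 0.00084^(1/2) = 5.27 ft/s.

V = 5.27 ft/s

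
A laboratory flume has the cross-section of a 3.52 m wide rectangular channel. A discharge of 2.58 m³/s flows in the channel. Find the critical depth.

y_c = 0.38 m

For a rectangular channel, critical depth y_c = (q²/g)^(1/3) where q = Q/b = 2.58/3.52 = 0.733 m²/s.
So y_c = (0.733²/9.81)^(1/3) = 0.38 m.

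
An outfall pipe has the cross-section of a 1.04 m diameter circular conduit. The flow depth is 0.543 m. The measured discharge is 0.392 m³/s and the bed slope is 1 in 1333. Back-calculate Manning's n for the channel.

For a circular section of diameter D = 1.04 m at depth y = 0.543 m, the central angle is θ = 2 arccos(1 − 2y/D) = 3.23 rad. Then A = (D²/8)(θ − sin θ) = 0.4487 m² and P = Dθ/2 = 1.68 m.
Hydraulic radius R = A/P = 0.4487/1.68 = 0.2671 m.
Rearranging Manning's equation: n = (1/Q) A R^(2/3) S^(1/2) = (1/0.392) × 0.4487 × 0.2671^(2/3) × √0.0007502 = 0.013.

n = 0.013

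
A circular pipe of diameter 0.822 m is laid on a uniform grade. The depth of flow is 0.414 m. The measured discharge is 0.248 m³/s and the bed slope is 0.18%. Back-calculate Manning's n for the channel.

For a circular section of diameter D = 0.822 m at depth y = 0.414 m, the central angle is θ = 2 arccos(1 − 2y/D) = 3.156 rad. Then A = (D²/8)(θ − sin θ) = 0.2678 m² and P = Dθ/2 = 1.297 m.
Hydraulic radius R = A/P = 0.2678/1.297 = 0.2065 m.
Rearranging Manning's equation: n = (1/Q) A R^(2/3) S^(1/2) = (1/0.248) × 0.2678 × 0.2065^(2/3) × √0.0018 = 0.016.

n = 0.016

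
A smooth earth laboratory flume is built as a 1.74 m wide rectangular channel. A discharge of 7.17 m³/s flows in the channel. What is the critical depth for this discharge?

y_c = 1.2 m

For a rectangular channel, critical depth y_c = (q²/g)^(1/3) where q = Q/b = 7.17/1.74 = 4.121 m²/s.
So y_c = (4.121²/9.81)^(1/3) = 1.2 m.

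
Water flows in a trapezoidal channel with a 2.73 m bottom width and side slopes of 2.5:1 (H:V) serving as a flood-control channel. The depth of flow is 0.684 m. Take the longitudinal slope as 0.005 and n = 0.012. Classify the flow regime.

supercritical

With bottom width b = 2.73 m and side slope z = 2.5: A = (b + zy)y = (2.73 + 2.5×0.684)×0.684 = 3.037 m²; P = b + 2y√(1+z²) = 2.73 + 2×0.684×2.693 = 6.413 m.
Hydraulic radius R = A/P = 3.037/6.413 = 0.4735 m.
V = (1/n) R^(2/3) √S = (1/0.012) × 0.4735^(2/3) × √0.005 = 3.58 m/s. Hydraulic depth D_h = A/T = 3.037/6.15 = 0.4938 m.
Froude number Fr = V/√(g·D_h) = 3.58/√(9.81×0.4938) = 1.63, which is greater than 1, so the flow is supercritical.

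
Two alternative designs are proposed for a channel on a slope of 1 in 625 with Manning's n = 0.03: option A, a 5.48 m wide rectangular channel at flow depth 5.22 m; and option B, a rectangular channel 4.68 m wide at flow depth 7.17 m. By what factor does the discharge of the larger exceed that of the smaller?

Channel A: Flow area A = b·y = 5.48 × 5.22 = 28.61 m². Wetted perimeter P = b + 2y = 5.48 + 2×5.22 = 15.92 m. Hydraulic radius R = A/P = 28.61/15.92 = 1.797 m. Q_A = (1/0.03)·28.61·1.797^(2/3)·√0.0016 = 56.37 m³/s.
Channel B: Flow area A = b·y = 4.68 × 7.17 = 33.56 m². Wetted perimeter P = b + 2y = 4.68 + 2×7.17 = 19.02 m. Hydraulic radius R = A/P = 33.56/19.02 = 1.764 m. Q_B = (1/0.03)·33.56·1.764^(2/3)·√0.0016 = 65.32 m³/s.
The larger discharge is 65.32 m³/s and the smaller is 56.37 m³/s; the ratio is 1.16.

1.16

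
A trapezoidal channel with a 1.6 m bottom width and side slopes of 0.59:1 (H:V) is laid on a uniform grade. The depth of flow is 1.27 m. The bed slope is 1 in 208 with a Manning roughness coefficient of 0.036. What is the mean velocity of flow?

V = 1.45 m/s

With bottom width b = 1.6 m and side slope z = 0.59: A = (b + zy)y = (1.6 + 0.59×1.27)×1.27 = 2.984 m²; P = b + 2y√(1+z²) = 1.6 + 2×1.27×1.161 = 4.549 m.
Hydraulic radius R = A/P = 2.984/4.549 = 0.6559 m.
From Manning's equation, V = (1/n) R^(2/3) S^(1/2) = (1/0.036) × 0.6559^(2/3) × 0.004808^(1/2) = 1.45 m/s.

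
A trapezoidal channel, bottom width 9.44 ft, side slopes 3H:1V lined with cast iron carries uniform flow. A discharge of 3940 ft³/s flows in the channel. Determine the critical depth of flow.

y_c = 8.71 ft

At critical depth, Q² T / (g A³) = 1, i.e. A³/T = Q²/g = 3940²/32.2 = 482100.
Trying y = 9.99 ft: A³/T = 879600 — high.
Trying y = 7.66 ft: A³/T = 276400 — low.
Trying y = 8.71 ft: A³/T = 482000 — matches.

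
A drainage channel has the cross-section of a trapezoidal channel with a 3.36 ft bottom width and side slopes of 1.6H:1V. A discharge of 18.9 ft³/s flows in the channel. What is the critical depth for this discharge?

At critical depth, Q² T / (g A³) = 1, i.e. A³/T = Q²/g = 18.9²/32.2 = 11.09.
Trying y = 1.04 ft: A³/T = 21.33 — too large.
Trying y = 0.861 ft: A³/T = 11.1 — close enough.

y_c = 0.861 ft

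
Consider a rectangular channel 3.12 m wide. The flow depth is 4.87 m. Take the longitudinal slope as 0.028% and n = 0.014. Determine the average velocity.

V = 1.34 m/s

Flow area A = b·y = 3.12 × 4.87 = 15.19 m². Wetted perimeter P = b + 2y = 3.12 + 2×4.87 = 12.86 m.
Hydraulic radius R = A/P = 15.19/12.86 = 1.182 m.
From Manning's equation, V = (1/n) R^(2/3) S^(1/2) = (1/0.014) × 1.182^(2/3) × 0.00028^(1/2) = 1.34 m/s.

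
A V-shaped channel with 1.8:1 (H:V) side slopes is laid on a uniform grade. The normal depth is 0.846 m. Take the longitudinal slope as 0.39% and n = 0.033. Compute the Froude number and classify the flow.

For a triangular section with side slope z = 1.8: A = zy² = 1.8×0.846² = 1.288 m²; P = 2y√(1+z²) = 2×0.846×2.059 = 3.484 m.
Hydraulic radius R = A/P = 1.288/3.484 = 0.3698 m.
V = (1/n) R^(2/3) √S = (1/0.033) × 0.3698^(2/3) × √0.0039 = 0.9749 m/s. Hydraulic depth D_h = A/T = 1.288/3.046 = 0.423 m.
Froude number Fr = V/√(g·D_h) = 0.9749/√(9.81×0.423) = 0.479, which is less than 1, so the flow is subcritical.

subcritical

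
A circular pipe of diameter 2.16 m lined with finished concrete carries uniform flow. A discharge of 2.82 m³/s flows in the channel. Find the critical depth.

At critical depth, Q² T / (g A³) = 1, i.e. A³/T = Q²/g = 2.82²/9.81 = 0.8106.
At y = 0.918 m: A³/T = 1.529 — over.
At y = 0.778 m: A³/T = 0.8094 — close enough.

y_c = 0.778 m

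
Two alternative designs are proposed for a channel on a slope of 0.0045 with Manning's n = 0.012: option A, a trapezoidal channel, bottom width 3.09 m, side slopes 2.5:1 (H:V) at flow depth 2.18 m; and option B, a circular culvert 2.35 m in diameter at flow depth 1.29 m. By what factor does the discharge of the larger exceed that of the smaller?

12.2

Channel A: With bottom width b = 3.09 m and side slope z = 2.5: A = (b + zy)y = (3.09 + 2.5×2.18)×2.18 = 18.62 m²; P = b + 2y√(1+z²) = 3.09 + 2×2.18×2.693 = 14.83 m. Hydraulic radius R = A/P = 18.62/14.83 = 1.255 m. Q_A = (1/0.012)·18.62·1.255^(2/3)·√0.0045 = 121.1 m³/s.
Channel B: For a circular section of diameter D = 2.35 m at depth y = 1.29 m, the central angle is θ = 2 arccos(1 − 2y/D) = 3.338 rad. Then A = (D²/8)(θ − sin θ) = 2.438 m² and P = Dθ/2 = 3.922 m. Hydraulic radius R = A/P = 2.438/3.922 = 0.6218 m. Q_B = (1/0.012)·2.438·0.6218^(2/3)·√0.0045 = 9.931 m³/s.
The larger discharge is 121.1 m³/s and the smaller is 9.931 m³/s; the ratio is 12.2.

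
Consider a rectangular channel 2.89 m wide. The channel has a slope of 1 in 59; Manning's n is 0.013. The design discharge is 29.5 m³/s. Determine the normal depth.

Manning's equation rearranged: A R^(2/3) = nQ / (1·√S) = 0.013 × 29.5 / (√0.01695) = 2.946.
Try y = 1.57 m: A R^(2/3) = 3.754 — over.
Try y = 1.31 m: A R^(2/3) = 2.948 — matches.

y_n = 1.31 m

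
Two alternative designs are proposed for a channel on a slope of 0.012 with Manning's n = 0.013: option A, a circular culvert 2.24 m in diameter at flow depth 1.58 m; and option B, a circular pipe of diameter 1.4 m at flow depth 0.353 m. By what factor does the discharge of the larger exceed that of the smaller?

Channel A: For a circular section of diameter D = 2.24 m at depth y = 1.58 m, the central angle is θ = 2 arccos(1 − 2y/D) = 3.988 rad. Then A = (D²/8)(θ − sin θ) = 2.971 m² and P = Dθ/2 = 4.467 m. Hydraulic radius R = A/P = 2.971/4.467 = 0.6652 m. Q_A = (1/0.013)·2.971·0.6652^(2/3)·√0.012 = 19.08 m³/s.
Channel B: For a circular section of diameter D = 1.4 m at depth y = 0.353 m, the central angle is θ = 2 arccos(1 − 2y/D) = 2.104 rad. Then A = (D²/8)(θ − sin θ) = 0.3046 m² and P = Dθ/2 = 1.473 m. Hydraulic radius R = A/P = 0.3046/1.473 = 0.2068 m. Q_B = (1/0.013)·0.3046·0.2068^(2/3)·√0.012 = 0.8975 m³/s.
The larger discharge is 19.08 m³/s and the smaller is 0.8975 m³/s; the ratio is 21.3.

21.3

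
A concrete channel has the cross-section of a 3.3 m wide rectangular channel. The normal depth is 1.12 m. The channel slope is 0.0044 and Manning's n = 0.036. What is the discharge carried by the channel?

Q = 5.2 m³/s

Flow area A = b·y = 3.3 × 1.12 = 3.696 m². Wetted perimeter P = b + 2y = 3.3 + 2×1.12 = 5.54 m.
Hydraulic radius R = A/P = 3.696/5.54 = 0.6671 m.
Manning's equation: Q = (1/n) A R^(2/3) S^(1/2) = (1/0.036) × 3.696 × 0.6671^(2/3) × 0.0044^(1/2) = 5.2 m³/s.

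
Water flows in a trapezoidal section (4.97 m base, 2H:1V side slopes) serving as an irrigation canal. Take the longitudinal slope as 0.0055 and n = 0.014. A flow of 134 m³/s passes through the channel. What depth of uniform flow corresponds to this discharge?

y_n = 2.18 m

Manning's equation rearranged: A R^(2/3) = nQ / (1·√S) = 0.014 × 134 / (√0.0055) = 25.3.
Trying y = 1.78 m: A R^(2/3) = 16.9 — low.
Trying y = 2.18 m: A R^(2/3) = 25.23 — ≈ 25.3.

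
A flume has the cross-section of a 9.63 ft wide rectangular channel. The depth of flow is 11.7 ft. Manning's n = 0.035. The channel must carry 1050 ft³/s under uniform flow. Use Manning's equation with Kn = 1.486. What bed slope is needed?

S = 0.00938

Flow area A = b·y = 9.63 × 11.7 = 112.7 ft². Wetted perimeter P = b + 2y = 9.63 + 2×11.7 = 33.03 ft.
Hydraulic radius R = A/P = 112.7/33.03 = 3.411 ft.
From Manning's equation, S = [nQ / (1.486 A R^(2/3))]² = [0.035 × 1050 / (1.486 × 112.7 × 3.411^(2/3))]² = 0.00938.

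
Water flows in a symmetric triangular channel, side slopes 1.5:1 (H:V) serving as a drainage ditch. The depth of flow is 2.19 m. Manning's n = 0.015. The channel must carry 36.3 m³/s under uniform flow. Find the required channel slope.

S = 0.00649

For a triangular section with side slope z = 1.5: A = zy² = 1.5×2.19² = 7.194 m²; P = 2y√(1+z²) = 2×2.19×1.803 = 7.896 m.
Hydraulic radius R = A/P = 7.194/7.896 = 0.9111 m.
From Manning's equation, S = [nQ / (1 A R^(2/3))]² = [0.015 × 36.3 / (1 × 7.194 × 0.9111^(2/3))]² = 0.00649.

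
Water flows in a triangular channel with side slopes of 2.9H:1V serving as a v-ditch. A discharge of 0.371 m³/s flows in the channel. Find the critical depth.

y_c = 0.32 m

At critical depth, Q² T / (g A³) = 1, i.e. A³/T = Q²/g = 0.371²/9.81 = 0.01403.
Try y = 0.25 m: A³/T = 0.004106 — low.
Try y = 0.32 m: A³/T = 0.01411 — ≈ 0.01403.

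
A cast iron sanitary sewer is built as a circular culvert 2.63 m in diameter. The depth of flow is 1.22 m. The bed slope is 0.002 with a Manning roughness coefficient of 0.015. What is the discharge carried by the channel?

Q = 5.38 m³/s

For a circular section of diameter D = 2.63 m at depth y = 1.22 m, the central angle is θ = 2 arccos(1 − 2y/D) = 2.997 rad. Then A = (D²/8)(θ − sin θ) = 2.467 m² and P = Dθ/2 = 3.941 m.
Hydraulic radius R = A/P = 2.467/3.941 = 0.6259 m.
Manning's equation: Q = (1/n) A R^(2/3) S^(1/2) = (1/0.015) × 2.467 × 0.6259^(2/3) × 0.002^(1/2) = 5.38 m³/s.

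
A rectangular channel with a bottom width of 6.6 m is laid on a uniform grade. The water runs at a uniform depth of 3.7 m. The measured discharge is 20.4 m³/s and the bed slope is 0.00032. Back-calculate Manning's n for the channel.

Flow area A = b·y = 6.6 × 3.7 = 24.42 m². Wetted perimeter P = b + 2y = 6.6 + 2×3.7 = 14 m.
Hydraulic radius R = A/P = 24.42/14 = 1.744 m.
Rearranging Manning's equation: n = (1/Q) A R^(2/3) S^(1/2) = (1/20.4) × 24.42 × 1.744^(2/3) × √0.00032 = 0.031.

n = 0.031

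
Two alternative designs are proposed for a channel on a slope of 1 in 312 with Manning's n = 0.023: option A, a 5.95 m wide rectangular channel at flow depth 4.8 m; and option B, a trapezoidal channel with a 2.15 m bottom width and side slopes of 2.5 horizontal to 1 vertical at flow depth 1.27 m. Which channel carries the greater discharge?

channel A

Channel A: Flow area A = b·y = 5.95 × 4.8 = 28.56 m². Wetted perimeter P = b + 2y = 5.95 + 2×4.8 = 15.55 m. Hydraulic radius R = A/P = 28.56/15.55 = 1.837 m. Q_A = (1/0.023)·28.56·1.837^(2/3)·√0.003205 = 105.4 m³/s.
Channel B: With bottom width b = 2.15 m and side slope z = 2.5: A = (b + zy)y = (2.15 + 2.5×1.27)×1.27 = 6.763 m²; P = b + 2y√(1+z²) = 2.15 + 2×1.27×2.693 = 8.989 m. Hydraulic radius R = A/P = 6.763/8.989 = 0.7523 m. Q_B = (1/0.023)·6.763·0.7523^(2/3)·√0.003205 = 13.77 m³/s.
Q_A = 105.4 m³/s vs Q_B = 13.77 m³/s, so channel A carries more.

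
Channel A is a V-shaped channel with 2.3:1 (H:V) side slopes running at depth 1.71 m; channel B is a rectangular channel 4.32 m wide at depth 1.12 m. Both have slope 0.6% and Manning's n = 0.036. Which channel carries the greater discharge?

channel A

Channel A: For a triangular section with side slope z = 2.3: A = zy² = 2.3×1.71² = 6.725 m²; P = 2y√(1+z²) = 2×1.71×2.508 = 8.577 m. Hydraulic radius R = A/P = 6.725/8.577 = 0.7841 m. Q_A = (1/0.036)·6.725·0.7841^(2/3)·√0.006 = 12.3 m³/s.
Channel B: Flow area A = b·y = 4.32 × 1.12 = 4.838 m². Wetted perimeter P = b + 2y = 4.32 + 2×1.12 = 6.56 m. Hydraulic radius R = A/P = 4.838/6.56 = 0.7376 m. Q_B = (1/0.036)·4.838·0.7376^(2/3)·√0.006 = 8.498 m³/s.
Q_A = 12.3 m³/s vs Q_B = 8.498 m³/s, so channel A carries more.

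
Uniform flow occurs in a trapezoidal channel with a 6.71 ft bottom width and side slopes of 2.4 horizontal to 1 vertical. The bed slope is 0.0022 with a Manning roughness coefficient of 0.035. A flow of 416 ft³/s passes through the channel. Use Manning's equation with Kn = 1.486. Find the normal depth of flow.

Manning's equation rearranged: A R^(2/3) = nQ / (1.486·√S) = 0.035 × 416 / (1.486 × √0.0022) = 208.9.
At y = 6.15 ft: A R^(2/3) = 299.3 — high.
At y = 4.42 ft: A R^(2/3) = 143.9 — low.
At y = 5.24 ft: A R^(2/3) = 209.1 — close enough.

y_n = 5.24 ft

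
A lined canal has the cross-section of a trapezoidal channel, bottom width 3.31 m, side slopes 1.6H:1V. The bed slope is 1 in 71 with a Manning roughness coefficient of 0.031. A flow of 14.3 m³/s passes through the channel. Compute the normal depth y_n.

y_n = 0.984 m

Manning's equation rearranged: A R^(2/3) = nQ / (1·√S) = 0.031 × 14.3 / (√0.01408) = 3.735.
Try y = 0.786 m: A R^(2/3) = 2.474 — short.
Try y = 0.984 m: A R^(2/3) = 3.732 — close enough.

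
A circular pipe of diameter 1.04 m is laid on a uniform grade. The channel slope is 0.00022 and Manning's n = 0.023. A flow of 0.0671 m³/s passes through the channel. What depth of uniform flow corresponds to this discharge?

y_n = 0.391 m

Manning's equation rearranged: A R^(2/3) = nQ / (1·√S) = 0.023 × 0.0671 / (√0.00022) = 0.104.
Trying y = 0.45 m: A R^(2/3) = 0.1344 — too large.
Trying y = 0.345 m: A R^(2/3) = 0.0822 — too small.
Trying y = 0.391 m: A R^(2/3) = 0.104 — close enough.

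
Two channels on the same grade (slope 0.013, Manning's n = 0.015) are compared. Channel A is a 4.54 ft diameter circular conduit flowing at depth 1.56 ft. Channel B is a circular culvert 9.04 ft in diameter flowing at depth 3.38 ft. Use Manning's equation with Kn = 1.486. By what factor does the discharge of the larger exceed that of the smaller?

7.35

Channel A: For a circular section of diameter D = 4.54 ft at depth y = 1.56 ft, the central angle is θ = 2 arccos(1 − 2y/D) = 2.505 rad. Then A = (D²/8)(θ − sin θ) = 4.924 ft² and P = Dθ/2 = 5.687 ft. Hydraulic radius R = A/P = 4.924/5.687 = 0.8658 ft. Q_A = (1.486/0.015)·4.924·0.8658^(2/3)·√0.013 = 50.53 ft³/s.
Channel B: For a circular section of diameter D = 9.04 ft at depth y = 3.38 ft, the central angle is θ = 2 arccos(1 − 2y/D) = 2.632 rad. Then A = (D²/8)(θ − sin θ) = 21.9 ft² and P = Dθ/2 = 11.9 ft. Hydraulic radius R = A/P = 21.9/11.9 = 1.841 ft. Q_B = (1.486/0.015)·21.9·1.841^(2/3)·√0.013 = 371.5 ft³/s.
The larger discharge is 371.5 ft³/s and the smaller is 50.53 ft³/s; the ratio is 7.35.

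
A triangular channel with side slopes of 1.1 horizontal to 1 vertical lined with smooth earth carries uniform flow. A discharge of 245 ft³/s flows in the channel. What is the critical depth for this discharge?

At critical depth, Q² T / (g A³) = 1, i.e. A³/T = Q²/g = 245²/32.2 = 1864.
At y = 5.79 ft: A³/T = 3937 — too large.
At y = 3.48 ft: A³/T = 308.8 — too small.
At y = 4.99 ft: A³/T = 1872 — ≈ 1864.

y_c = 4.99 ft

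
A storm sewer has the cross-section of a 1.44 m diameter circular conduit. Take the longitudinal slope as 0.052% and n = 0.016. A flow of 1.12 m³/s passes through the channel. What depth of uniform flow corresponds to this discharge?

Manning's equation rearranged: A R^(2/3) = nQ / (1·√S) = 0.016 × 1.12 / (√0.00052) = 0.7858.
Try y = 1.34 m: A R^(2/3) = 0.8862 — high.
Try y = 0.973 m: A R^(2/3) = 0.6581 — low.
Try y = 1.12 m: A R^(2/3) = 0.7827 — matches.

y_n = 1.12 m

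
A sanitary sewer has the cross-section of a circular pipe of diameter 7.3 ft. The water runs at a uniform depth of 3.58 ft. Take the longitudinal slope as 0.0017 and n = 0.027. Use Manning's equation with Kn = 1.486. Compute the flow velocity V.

V = 3.36 ft/s

For a circular section of diameter D = 7.3 ft at depth y = 3.58 ft, the central angle is θ = 2 arccos(1 − 2y/D) = 3.103 rad. Then A = (D²/8)(θ − sin θ) = 20.42 ft² and P = Dθ/2 = 11.33 ft.
Hydraulic radius R = A/P = 20.42/11.33 = 1.802 ft.
From Manning's equation, V = (1.486/n) R^(2/3) S^(1/2) = (1.486/0.027) × 1.802^(2/3) × 0.0017^(1/2) = 3.36 ft/s.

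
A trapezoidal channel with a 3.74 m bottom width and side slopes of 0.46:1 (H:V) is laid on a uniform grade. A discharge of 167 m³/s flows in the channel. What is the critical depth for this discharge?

At critical depth, Q² T / (g A³) = 1, i.e. A³/T = Q²/g = 167²/9.81 = 2843.
Trying y = 6.06 m: A³/T = 6645 — too large.
Trying y = 3.59 m: A³/T = 1030 — too small.
Trying y = 4.8 m: A³/T = 2853 — matches.

y_c = 4.8 m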